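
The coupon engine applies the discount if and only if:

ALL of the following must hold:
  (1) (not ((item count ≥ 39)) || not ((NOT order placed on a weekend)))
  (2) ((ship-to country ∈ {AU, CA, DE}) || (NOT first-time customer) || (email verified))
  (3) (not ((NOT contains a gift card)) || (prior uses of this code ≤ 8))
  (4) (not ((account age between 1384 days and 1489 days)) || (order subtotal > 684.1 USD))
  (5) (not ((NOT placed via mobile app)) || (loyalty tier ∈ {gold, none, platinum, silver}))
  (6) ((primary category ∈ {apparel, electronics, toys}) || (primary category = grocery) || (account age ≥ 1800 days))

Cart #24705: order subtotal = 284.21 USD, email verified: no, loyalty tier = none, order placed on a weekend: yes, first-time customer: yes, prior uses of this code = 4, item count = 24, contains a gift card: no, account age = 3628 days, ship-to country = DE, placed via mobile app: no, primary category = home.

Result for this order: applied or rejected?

Applied

Atomic conditions:
  item count ≥ 39: 24 ≥ 39 is false
  NOT order placed on a weekend: yes → false
  ship-to country ∈ {AU, CA, DE}: DE is in the set → true
  NOT first-time customer: yes → false
  email verified: no → false
  NOT contains a gift card: no → true
  prior uses of this code ≤ 8: 4 ≤ 8 is true
  account age between 1384 days and 1489 days: 3628 in [1384, 1489] is false
  order subtotal > 684.1 USD: 284.21 > 684.1 is false
  NOT placed via mobile app: no → true
  loyalty tier ∈ {gold, none, platinum, silver}: none is in the set → true
  primary category ∈ {apparel, electronics, toys}: home is not in the set → false
  primary category = grocery: home == grocery is false
  account age ≥ 1800 days: 3628 ≥ 1800 is true
Combine:
[1.1] NOT false = true
[1.2] NOT false = true
[1] true OR true = true
[2] true OR false OR false = true
[3.1] NOT true = false
[3] false OR true = true
[4.1] NOT false = true
[4] true OR false = true
[5.1] NOT true = false
[5] false OR true = true
[6] false OR false OR true = true
[root] true AND true AND true AND true AND true AND true = true
Overall: true → applied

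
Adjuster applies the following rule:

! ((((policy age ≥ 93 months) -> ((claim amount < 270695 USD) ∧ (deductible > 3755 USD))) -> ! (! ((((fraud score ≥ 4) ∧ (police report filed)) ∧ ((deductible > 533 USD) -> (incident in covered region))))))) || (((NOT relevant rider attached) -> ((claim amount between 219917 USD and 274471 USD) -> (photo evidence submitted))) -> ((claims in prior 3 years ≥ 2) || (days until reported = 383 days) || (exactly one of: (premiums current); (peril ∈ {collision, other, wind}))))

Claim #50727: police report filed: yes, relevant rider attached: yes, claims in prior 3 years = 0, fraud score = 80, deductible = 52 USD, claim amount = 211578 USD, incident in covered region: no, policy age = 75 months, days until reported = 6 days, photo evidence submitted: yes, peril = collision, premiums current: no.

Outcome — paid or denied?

Paid

Atomic conditions:
  policy age ≥ 93 months: 75 ≥ 93 is false
  claim amount < 270695 USD: 211578 < 270695 is true
  deductible > 3755 USD: 52 > 3755 is false
  fraud score ≥ 4: 80 ≥ 4 is true
  police report filed: yes → true
  deductible > 533 USD: 52 > 533 is false
  incident in covered region: no → false
  NOT relevant rider attached: yes → false
  claim amount between 219917 USD and 274471 USD: 211578 in [219917, 274471] is false
  photo evidence submitted: yes → true
  claims in prior 3 years ≥ 2: 0 ≥ 2 is false
  days until reported = 383 days: 6 == 383 is false
  premiums current: no → false
  peril ∈ {collision, other, wind}: collision is in the set → true
Combine:
[1.1.1.2] true AND false = false
[1.1.1] false → false (antecedent false ⇒ implication holds) = true
[1.1.2.1.1.1] true AND true = true
[1.1.2.1.1.2] false → false (antecedent false ⇒ implication holds) = true
[1.1.2.1.1] true AND true = true
[1.1.2.1] NOT true = false
[1.1.2] NOT false = true
[1.1] true → true = true
[1] NOT true = false
[2.1.2] false → true (antecedent false ⇒ implication holds) = true
[2.1] false → true (antecedent false ⇒ implication holds) = true
[2.2.3] exactly-one(false, true) = true
[2.2] false OR false OR true = true
[2] true → true = true
[root] false OR true = true
Overall: true → paid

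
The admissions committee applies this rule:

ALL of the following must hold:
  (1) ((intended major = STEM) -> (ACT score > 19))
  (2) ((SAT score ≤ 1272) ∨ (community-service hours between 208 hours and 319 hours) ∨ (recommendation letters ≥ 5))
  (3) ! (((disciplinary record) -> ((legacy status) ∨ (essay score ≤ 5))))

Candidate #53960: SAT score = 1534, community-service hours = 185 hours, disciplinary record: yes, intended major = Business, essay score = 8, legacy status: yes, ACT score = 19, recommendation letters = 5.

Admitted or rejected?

Rejected

Atomic conditions:
  intended major = STEM: Business == STEM is false
  ACT score > 19: 19 > 19 is false
  SAT score ≤ 1272: 1534 ≤ 1272 is false
  community-service hours between 208 hours and 319 hours: 185 in [208, 319] is false
  recommendation letters ≥ 5: 5 ≥ 5 is true
  disciplinary record: yes → true
  legacy status: yes → true
  essay score ≤ 5: 8 ≤ 5 is false
Combine:
[1] false → false (antecedent false ⇒ implication holds) = true
[2] false OR false OR true = true
[3.1.2] true OR false = true
[3.1] true → true = true
[3] NOT true = false
[root] true AND true AND false = false
Overall: false → rejected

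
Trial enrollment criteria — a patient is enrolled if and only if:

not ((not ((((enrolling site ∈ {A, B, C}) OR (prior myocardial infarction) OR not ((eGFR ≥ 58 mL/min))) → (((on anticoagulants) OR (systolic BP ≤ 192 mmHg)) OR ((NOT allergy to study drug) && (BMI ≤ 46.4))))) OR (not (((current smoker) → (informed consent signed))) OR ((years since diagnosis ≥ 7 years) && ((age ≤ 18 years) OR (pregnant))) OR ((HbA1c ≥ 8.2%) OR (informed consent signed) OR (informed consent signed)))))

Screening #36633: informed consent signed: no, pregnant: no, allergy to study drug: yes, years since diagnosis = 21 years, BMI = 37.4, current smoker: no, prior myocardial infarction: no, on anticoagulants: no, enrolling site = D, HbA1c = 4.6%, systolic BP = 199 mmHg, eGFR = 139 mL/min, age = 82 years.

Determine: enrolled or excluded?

Enrolled

Atomic conditions:
  enrolling site ∈ {A, B, C}: D is not in the set → false
  prior myocardial infarction: no → false
  eGFR ≥ 58 mL/min: 139 ≥ 58 is true
  on anticoagulants: no → false
  systolic BP ≤ 192 mmHg: 199 ≤ 192 is false
  NOT allergy to study drug: yes → false
  BMI ≤ 46.4: 37.4 ≤ 46.4 is true
  current smoker: no → false
  informed consent signed: no → false
  years since diagnosis ≥ 7 years: 21 ≥ 7 is true
  age ≤ 18 years: 82 ≤ 18 is false
  pregnant: no → false
  HbA1c ≥ 8.2%: 4.6 ≥ 8.2 is false
Combine:
[1.1.1.1.3] NOT true = false
[1.1.1.1] false OR false OR false = false
[1.1.1.2.1] false OR false = false
[1.1.1.2.2] false AND true = false
[1.1.1.2] false OR false = false
[1.1.1] false → false (antecedent false ⇒ implication holds) = true
[1.1] NOT true = false
[1.2.1.1] false → false (antecedent false ⇒ implication holds) = true
[1.2.1] NOT true = false
[1.2.2.2] false OR false = false
[1.2.2] true AND false = false
[1.2.3] false OR false OR false = false
[1.2] false OR false OR false = false
[1] false OR false = false
[root] NOT false = true
Overall: true → enrolled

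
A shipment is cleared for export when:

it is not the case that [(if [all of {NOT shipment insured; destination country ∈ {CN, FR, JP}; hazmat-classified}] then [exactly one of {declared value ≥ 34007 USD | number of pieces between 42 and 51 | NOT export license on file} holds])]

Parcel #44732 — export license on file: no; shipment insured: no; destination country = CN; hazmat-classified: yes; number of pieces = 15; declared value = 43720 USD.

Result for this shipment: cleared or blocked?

Cleared

Atomic conditions:
  NOT shipment insured: no → true
  destination country ∈ {CN, FR, JP}: CN is in the set → true
  hazmat-classified: yes → true
  declared value ≥ 34007 USD: 43720 ≥ 34007 is true
  number of pieces between 42 and 51: 15 in [42, 51] is false
  NOT export license on file: no → true
Combine:
[1.1] true AND true AND true = true
[1.2] exactly-one(true, false, true) = false
[1] true → false = false
[root] NOT false = true
Overall: true → cleared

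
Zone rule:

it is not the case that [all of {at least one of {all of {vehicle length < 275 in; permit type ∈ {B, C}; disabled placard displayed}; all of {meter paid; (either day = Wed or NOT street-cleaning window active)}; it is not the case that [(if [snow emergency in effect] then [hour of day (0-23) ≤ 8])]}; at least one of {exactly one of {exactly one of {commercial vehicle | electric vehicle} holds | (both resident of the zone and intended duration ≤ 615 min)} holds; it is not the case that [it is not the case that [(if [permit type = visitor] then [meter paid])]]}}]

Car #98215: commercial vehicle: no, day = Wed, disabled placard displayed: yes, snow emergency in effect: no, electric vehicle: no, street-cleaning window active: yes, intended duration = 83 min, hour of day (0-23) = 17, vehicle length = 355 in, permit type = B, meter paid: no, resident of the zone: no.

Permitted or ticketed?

Permitted

Atomic conditions:
  vehicle length < 275 in: 355 < 275 is false
  permit type ∈ {B, C}: B is in the set → true
  disabled placard displayed: yes → true
  meter paid: no → false
  day = Wed: Wed == Wed is true
  NOT street-cleaning window active: yes → false
  snow emergency in effect: no → false
  hour of day (0-23) ≤ 8: 17 ≤ 8 is false
  commercial vehicle: no → false
  electric vehicle: no → false
  resident of the zone: no → false
  intended duration ≤ 615 min: 83 ≤ 615 is true
  permit type = visitor: B == visitor is false
Combine:
[1.1.1] false AND true AND true = false
[1.1.2.2] true OR false = true
[1.1.2] false AND true = false
[1.1.3.1] false → false (antecedent false ⇒ implication holds) = true
[1.1.3] NOT true = false
[1.1] false OR false OR false = false
[1.2.1.1] exactly-one(false, false) = false
[1.2.1.2] false AND true = false
[1.2.1] exactly-one(false, false) = false
[1.2.2.1.1] false → false (antecedent false ⇒ implication holds) = true
[1.2.2.1] NOT true = false
[1.2.2] NOT false = true
[1.2] false OR true = true
[1] false AND true = false
[root] NOT false = true
Overall: true → permitted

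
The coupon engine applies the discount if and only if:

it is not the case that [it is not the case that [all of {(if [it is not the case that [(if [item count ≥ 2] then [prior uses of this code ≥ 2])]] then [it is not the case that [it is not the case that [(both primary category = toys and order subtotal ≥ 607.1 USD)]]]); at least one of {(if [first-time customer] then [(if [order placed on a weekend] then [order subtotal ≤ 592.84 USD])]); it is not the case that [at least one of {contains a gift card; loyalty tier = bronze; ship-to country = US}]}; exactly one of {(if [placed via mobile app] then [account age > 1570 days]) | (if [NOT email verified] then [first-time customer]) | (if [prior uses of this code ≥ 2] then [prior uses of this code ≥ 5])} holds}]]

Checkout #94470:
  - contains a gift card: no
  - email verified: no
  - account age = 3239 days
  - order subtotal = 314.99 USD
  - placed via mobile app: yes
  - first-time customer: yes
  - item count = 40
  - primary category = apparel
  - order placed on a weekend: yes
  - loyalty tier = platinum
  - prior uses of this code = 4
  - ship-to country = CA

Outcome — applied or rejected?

Atomic conditions:
  item count ≥ 2: 40 ≥ 2 is true
  prior uses of this code ≥ 2: 4 ≥ 2 is true
  primary category = toys: apparel == toys is false
  order subtotal ≥ 607.1 USD: 314.99 ≥ 607.1 is false
  first-time customer: yes → true
  order placed on a weekend: yes → true
  order subtotal ≤ 592.84 USD: 314.99 ≤ 592.84 is true
  contains a gift card: no → false
  loyalty tier = bronze: platinum == bronze is false
  ship-to country = US: CA == US is false
  placed via mobile app: yes → true
  account age > 1570 days: 3239 > 1570 is true
  NOT email verified: no → true
  prior uses of this code ≥ 5: 4 ≥ 5 is false
Combine:
[1.1.1.1.1] true → true = true
[1.1.1.1] NOT true = false
[1.1.1.2.1.1] false AND false = false
[1.1.1.2.1] NOT false = true
[1.1.1.2] NOT true = false
[1.1.1] false → false (antecedent false ⇒ implication holds) = true
[1.1.2.1.2] true → true = true
[1.1.2.1] true → true = true
[1.1.2.2.1] false OR false OR false = false
[1.1.2.2] NOT false = true
[1.1.2] true OR true = true
[1.1.3.1] true → true = true
[1.1.3.2] true → true = true
[1.1.3.3] true → false = false
[1.1.3] exactly-one(true, true, false) = false
[1.1] true AND true AND false = false
[1] NOT false = true
[root] NOT true = false
Overall: false → rejected

Rejected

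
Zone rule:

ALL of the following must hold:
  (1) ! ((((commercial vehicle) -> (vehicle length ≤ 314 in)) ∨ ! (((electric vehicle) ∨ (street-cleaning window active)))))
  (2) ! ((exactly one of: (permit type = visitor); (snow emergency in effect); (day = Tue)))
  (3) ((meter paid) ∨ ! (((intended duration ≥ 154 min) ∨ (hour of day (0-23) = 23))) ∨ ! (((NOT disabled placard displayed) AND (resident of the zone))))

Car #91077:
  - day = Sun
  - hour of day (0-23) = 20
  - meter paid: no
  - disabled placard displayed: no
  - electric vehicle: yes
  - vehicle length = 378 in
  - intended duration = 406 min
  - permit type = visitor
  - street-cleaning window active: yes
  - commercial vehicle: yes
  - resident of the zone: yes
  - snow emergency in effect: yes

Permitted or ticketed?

Ticketed

Atomic conditions:
  commercial vehicle: yes → true
  vehicle length ≤ 314 in: 378 ≤ 314 is false
  electric vehicle: yes → true
  street-cleaning window active: yes → true
  permit type = visitor: visitor == visitor is true
  snow emergency in effect: yes → true
  day = Tue: Sun == Tue is false
  meter paid: no → false
  intended duration ≥ 154 min: 406 ≥ 154 is true
  hour of day (0-23) = 23: 20 == 23 is false
  NOT disabled placard displayed: no → true
  resident of the zone: yes → true
Combine:
[1.1.1] true → false = false
[1.1.2.1] true OR true = true
[1.1.2] NOT true = false
[1.1] false OR false = false
[1] NOT false = true
[2.1] exactly-one(true, true, false) = false
[2] NOT false = true
[3.2.1] true OR false = true
[3.2] NOT true = false
[3.3.1] true AND true = true
[3.3] NOT true = false
[3] false OR false OR false = false
[root] true AND true AND false = false
Overall: false → ticketed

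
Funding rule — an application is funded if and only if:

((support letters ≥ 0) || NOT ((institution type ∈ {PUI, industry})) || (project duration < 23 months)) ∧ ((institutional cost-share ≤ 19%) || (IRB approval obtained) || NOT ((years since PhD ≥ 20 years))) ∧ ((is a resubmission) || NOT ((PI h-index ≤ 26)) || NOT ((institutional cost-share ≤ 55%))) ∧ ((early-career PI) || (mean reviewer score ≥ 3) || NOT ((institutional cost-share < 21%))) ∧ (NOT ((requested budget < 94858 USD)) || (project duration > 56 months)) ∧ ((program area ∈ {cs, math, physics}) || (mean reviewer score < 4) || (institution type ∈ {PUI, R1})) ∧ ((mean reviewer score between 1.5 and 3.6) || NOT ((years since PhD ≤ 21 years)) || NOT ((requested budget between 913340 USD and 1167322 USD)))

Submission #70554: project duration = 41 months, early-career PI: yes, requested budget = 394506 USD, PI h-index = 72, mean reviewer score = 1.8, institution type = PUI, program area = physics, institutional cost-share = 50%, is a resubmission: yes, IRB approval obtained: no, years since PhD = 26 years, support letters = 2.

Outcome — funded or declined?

Atomic conditions:
  support letters ≥ 0: 2 ≥ 0 is true
  institution type ∈ {PUI, industry}: PUI is in the set → true
  project duration < 23 months: 41 < 23 is false
  institutional cost-share ≤ 19%: 50 ≤ 19 is false
  IRB approval obtained: no → false
  years since PhD ≥ 20 years: 26 ≥ 20 is true
  is a resubmission: yes → true
  PI h-index ≤ 26: 72 ≤ 26 is false
  institutional cost-share ≤ 55%: 50 ≤ 55 is true
  early-career PI: yes → true
  mean reviewer score ≥ 3: 1.8 ≥ 3 is false
  institutional cost-share < 21%: 50 < 21 is false
  requested budget < 94858 USD: 394506 < 94858 is false
  project duration > 56 months: 41 > 56 is false
  program area ∈ {cs, math, physics}: physics is in the set → true
  mean reviewer score < 4: 1.8 < 4 is true
  institution type ∈ {PUI, R1}: PUI is in the set → true
  mean reviewer score between 1.5 and 3.6: 1.8 in [1.5, 3.6] is true
  years since PhD ≤ 21 years: 26 ≤ 21 is false
  requested budget between 913340 USD and 1167322 USD: 394506 in [913340, 1167322] is false
Combine:
[1.2] NOT true = false
[1] true OR false OR false = true
[2.3] NOT true = false
[2] false OR false OR false = false
[3.2] NOT false = true
[3.3] NOT true = false
[3] true OR true OR false = true
[4.3] NOT false = true
[4] true OR false OR true = true
[5.1] NOT false = true
[5] true OR false = true
[6] true OR true OR true = true
[7.2] NOT false = true
[7.3] NOT false = true
[7] true OR true OR true = true
[root] true AND false AND true AND true AND true AND true AND true = false
Overall: false → declined

Declined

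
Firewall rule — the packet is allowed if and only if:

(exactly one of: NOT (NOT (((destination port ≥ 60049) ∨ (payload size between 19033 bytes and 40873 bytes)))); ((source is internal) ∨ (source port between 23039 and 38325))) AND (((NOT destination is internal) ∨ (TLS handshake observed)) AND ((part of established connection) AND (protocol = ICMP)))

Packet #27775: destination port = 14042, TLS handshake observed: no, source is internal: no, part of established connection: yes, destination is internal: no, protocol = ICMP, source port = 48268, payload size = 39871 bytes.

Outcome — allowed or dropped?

Atomic conditions:
  destination port ≥ 60049: 14042 ≥ 60049 is false
  payload size between 19033 bytes and 40873 bytes: 39871 in [19033, 40873] is true
  source is internal: no → false
  source port between 23039 and 38325: 48268 in [23039, 38325] is false
  NOT destination is internal: no → true
  TLS handshake observed: no → false
  part of established connection: yes → true
  protocol = ICMP: ICMP == ICMP is true
Combine:
[1.1.1.1] false OR true = true
[1.1.1] NOT true = false
[1.1] NOT false = true
[1.2] false OR false = false
[1] exactly-one(true, false) = true
[2.1] true OR false = true
[2.2] true AND true = true
[2] true AND true = true
[root] true AND true = true
Overall: true → allowed

Allowed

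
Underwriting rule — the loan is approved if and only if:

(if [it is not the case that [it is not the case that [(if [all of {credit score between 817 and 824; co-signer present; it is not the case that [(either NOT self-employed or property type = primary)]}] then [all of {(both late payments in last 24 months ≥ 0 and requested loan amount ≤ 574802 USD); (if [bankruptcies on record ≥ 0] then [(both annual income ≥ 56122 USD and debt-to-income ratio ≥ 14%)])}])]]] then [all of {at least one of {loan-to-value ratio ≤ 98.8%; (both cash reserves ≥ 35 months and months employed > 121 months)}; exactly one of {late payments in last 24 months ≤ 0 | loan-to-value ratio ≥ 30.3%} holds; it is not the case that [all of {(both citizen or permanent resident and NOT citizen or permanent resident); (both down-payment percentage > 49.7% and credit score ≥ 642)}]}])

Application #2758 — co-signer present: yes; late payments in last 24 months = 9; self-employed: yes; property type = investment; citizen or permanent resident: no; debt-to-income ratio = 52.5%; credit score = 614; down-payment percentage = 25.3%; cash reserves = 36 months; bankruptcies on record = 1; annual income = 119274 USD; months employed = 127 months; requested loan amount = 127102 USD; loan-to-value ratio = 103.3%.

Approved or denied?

Approved

Atomic conditions:
  credit score between 817 and 824: 614 in [817, 824] is false
  co-signer present: yes → true
  NOT self-employed: yes → false
  property type = primary: investment == primary is false
  late payments in last 24 months ≥ 0: 9 ≥ 0 is true
  requested loan amount ≤ 574802 USD: 127102 ≤ 574802 is true
  bankruptcies on record ≥ 0: 1 ≥ 0 is true
  annual income ≥ 56122 USD: 119274 ≥ 56122 is true
  debt-to-income ratio ≥ 14%: 52.5 ≥ 14 is true
  loan-to-value ratio ≤ 98.8%: 103.3 ≤ 98.8 is false
  cash reserves ≥ 35 months: 36 ≥ 35 is true
  months employed > 121 months: 127 > 121 is true
  late payments in last 24 months ≤ 0: 9 ≤ 0 is false
  loan-to-value ratio ≥ 30.3%: 103.3 ≥ 30.3 is true
  citizen or permanent resident: no → false
  NOT citizen or permanent resident: no → true
  down-payment percentage > 49.7%: 25.3 > 49.7 is false
  credit score ≥ 642: 614 ≥ 642 is false
Combine:
[1.1.1.1.3.1] false OR false = false
[1.1.1.1.3] NOT false = true
[1.1.1.1] false AND true AND true = false
[1.1.1.2.1] true AND true = true
[1.1.1.2.2.2] true AND true = true
[1.1.1.2.2] true → true = true
[1.1.1.2] true AND true = true
[1.1.1] false → true (antecedent false ⇒ implication holds) = true
[1.1] NOT true = false
[1] NOT false = true
[2.1.2] true AND true = true
[2.1] false OR true = true
[2.2] exactly-one(false, true) = true
[2.3.1.1] false AND true = false
[2.3.1.2] false AND false = false
[2.3.1] false AND false = false
[2.3] NOT false = true
[2] true AND true AND true = true
[root] true → true = true
Overall: true → approved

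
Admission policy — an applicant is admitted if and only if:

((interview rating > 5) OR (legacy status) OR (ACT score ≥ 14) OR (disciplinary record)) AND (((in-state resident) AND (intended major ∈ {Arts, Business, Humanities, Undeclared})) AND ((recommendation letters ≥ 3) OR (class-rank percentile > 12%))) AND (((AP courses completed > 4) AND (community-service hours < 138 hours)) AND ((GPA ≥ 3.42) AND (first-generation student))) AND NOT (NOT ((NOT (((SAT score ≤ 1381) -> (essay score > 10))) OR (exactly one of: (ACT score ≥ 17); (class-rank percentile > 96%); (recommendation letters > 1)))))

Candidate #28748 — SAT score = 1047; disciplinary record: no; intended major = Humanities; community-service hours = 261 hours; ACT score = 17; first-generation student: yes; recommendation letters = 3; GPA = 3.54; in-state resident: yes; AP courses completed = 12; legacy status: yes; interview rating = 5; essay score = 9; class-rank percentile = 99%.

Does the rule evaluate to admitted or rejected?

Atomic conditions:
  interview rating > 5: 5 > 5 is false
  legacy status: yes → true
  ACT score ≥ 14: 17 ≥ 14 is true
  disciplinary record: no → false
  in-state resident: yes → true
  intended major ∈ {Arts, Business, Humanities, Undeclared}: Humanities is in the set → true
  recommendation letters ≥ 3: 3 ≥ 3 is true
  class-rank percentile > 12%: 99 > 12 is true
  AP courses completed > 4: 12 > 4 is true
  community-service hours < 138 hours: 261 < 138 is false
  GPA ≥ 3.42: 3.54 ≥ 3.42 is true
  first-generation student: yes → true
  SAT score ≤ 1381: 1047 ≤ 1381 is true
  essay score > 10: 9 > 10 is false
  ACT score ≥ 17: 17 ≥ 17 is true
  class-rank percentile > 96%: 99 > 96 is true
  recommendation letters > 1: 3 > 1 is true
Combine:
[1] false OR true OR true OR false = true
[2.1] true AND true = true
[2.2] true OR true = true
[2] true AND true = true
[3.1] true AND false = false
[3.2] true AND true = true
[3] false AND true = false
[4.1.1.1.1] true → false = false
[4.1.1.1] NOT false = true
[4.1.1.2] exactly-one(true, true, true) = false
[4.1.1] true OR false = true
[4.1] NOT true = false
[4] NOT false = true
[root] true AND true AND false AND true = false
Overall: false → rejected

Rejected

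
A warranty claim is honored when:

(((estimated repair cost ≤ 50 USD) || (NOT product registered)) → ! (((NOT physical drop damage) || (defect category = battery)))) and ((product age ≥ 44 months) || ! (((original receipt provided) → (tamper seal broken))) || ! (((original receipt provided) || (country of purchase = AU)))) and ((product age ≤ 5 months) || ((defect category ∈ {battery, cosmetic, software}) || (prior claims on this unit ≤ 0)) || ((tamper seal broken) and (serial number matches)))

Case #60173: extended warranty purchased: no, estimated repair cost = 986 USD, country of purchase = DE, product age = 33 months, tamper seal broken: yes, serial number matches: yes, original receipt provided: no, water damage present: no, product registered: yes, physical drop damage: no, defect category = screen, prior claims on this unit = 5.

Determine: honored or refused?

Atomic conditions:
  estimated repair cost ≤ 50 USD: 986 ≤ 50 is false
  NOT product registered: yes → false
  NOT physical drop damage: no → true
  defect category = battery: screen == battery is false
  product age ≥ 44 months: 33 ≥ 44 is false
  original receipt provided: no → false
  tamper seal broken: yes → true
  country of purchase = AU: DE == AU is false
  product age ≤ 5 months: 33 ≤ 5 is false
  defect category ∈ {battery, cosmetic, software}: screen is not in the set → false
  prior claims on this unit ≤ 0: 5 ≤ 0 is false
  serial number matches: yes → true
Combine:
[1.1] false OR false = false
[1.2.1] true OR false = true
[1.2] NOT true = false
[1] false → false (antecedent false ⇒ implication holds) = true
[2.2.1] false → true (antecedent false ⇒ implication holds) = true
[2.2] NOT true = false
[2.3.1] false OR false = false
[2.3] NOT false = true
[2] false OR false OR true = true
[3.2] false OR false = false
[3.3] true AND true = true
[3] false OR false OR true = true
[root] true AND true AND true = true
Overall: true → honored

Honored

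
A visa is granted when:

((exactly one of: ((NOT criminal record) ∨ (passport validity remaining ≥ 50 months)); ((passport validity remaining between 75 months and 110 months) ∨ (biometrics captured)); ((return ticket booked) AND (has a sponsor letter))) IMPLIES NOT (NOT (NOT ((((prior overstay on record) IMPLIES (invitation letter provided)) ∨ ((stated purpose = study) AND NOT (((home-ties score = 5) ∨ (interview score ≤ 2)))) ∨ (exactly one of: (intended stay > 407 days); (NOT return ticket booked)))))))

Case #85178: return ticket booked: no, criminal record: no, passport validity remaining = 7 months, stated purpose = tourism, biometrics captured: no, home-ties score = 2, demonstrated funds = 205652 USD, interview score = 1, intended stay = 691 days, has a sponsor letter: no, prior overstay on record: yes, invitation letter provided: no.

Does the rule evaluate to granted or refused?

Atomic conditions:
  NOT criminal record: no → true
  passport validity remaining ≥ 50 months: 7 ≥ 50 is false
  passport validity remaining between 75 months and 110 months: 7 in [75, 110] is false
  biometrics captured: no → false
  return ticket booked: no → false
  has a sponsor letter: no → false
  prior overstay on record: yes → true
  invitation letter provided: no → false
  stated purpose = study: tourism == study is false
  home-ties score = 5: 2 == 5 is false
  interview score ≤ 2: 1 ≤ 2 is true
  intended stay > 407 days: 691 > 407 is true
  NOT return ticket booked: no → true
Combine:
[1.1] true OR false = true
[1.2] false OR false = false
[1.3] false AND false = false
[1] exactly-one(true, false, false) = true
[2.1.1.1.1] true → false = false
[2.1.1.1.2.2.1] false OR true = true
[2.1.1.1.2.2] NOT true = false
[2.1.1.1.2] false AND false = false
[2.1.1.1.3] exactly-one(true, true) = false
[2.1.1.1] false OR false OR false = false
[2.1.1] NOT false = true
[2.1] NOT true = false
[2] NOT false = true
[root] true → true = true
Overall: true → granted

Granted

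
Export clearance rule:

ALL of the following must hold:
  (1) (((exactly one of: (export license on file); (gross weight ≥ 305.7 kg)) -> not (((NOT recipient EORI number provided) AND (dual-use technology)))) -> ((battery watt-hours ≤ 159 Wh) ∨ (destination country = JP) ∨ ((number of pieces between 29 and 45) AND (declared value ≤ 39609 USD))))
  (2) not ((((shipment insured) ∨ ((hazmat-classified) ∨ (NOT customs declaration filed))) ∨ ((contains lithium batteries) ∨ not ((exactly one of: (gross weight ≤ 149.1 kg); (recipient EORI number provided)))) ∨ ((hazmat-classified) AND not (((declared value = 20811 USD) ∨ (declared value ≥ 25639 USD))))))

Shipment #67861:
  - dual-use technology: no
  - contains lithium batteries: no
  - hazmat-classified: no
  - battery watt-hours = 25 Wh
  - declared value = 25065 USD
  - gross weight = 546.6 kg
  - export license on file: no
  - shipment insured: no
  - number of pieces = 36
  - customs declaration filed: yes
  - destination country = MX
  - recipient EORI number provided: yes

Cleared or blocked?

Atomic conditions:
  export license on file: no → false
  gross weight ≥ 305.7 kg: 546.6 ≥ 305.7 is true
  NOT recipient EORI number provided: yes → false
  dual-use technology: no → false
  battery watt-hours ≤ 159 Wh: 25 ≤ 159 is true
  destination country = JP: MX == JP is false
  number of pieces between 29 and 45: 36 in [29, 45] is true
  declared value ≤ 39609 USD: 25065 ≤ 39609 is true
  shipment insured: no → false
  hazmat-classified: no → false
  NOT customs declaration filed: yes → false
  contains lithium batteries: no → false
  gross weight ≤ 149.1 kg: 546.6 ≤ 149.1 is false
  recipient EORI number provided: yes → true
  declared value = 20811 USD: 25065 == 20811 is false
  declared value ≥ 25639 USD: 25065 ≥ 25639 is false
Combine:
[1.1.1] exactly-one(false, true) = true
[1.1.2.1] false AND false = false
[1.1.2] NOT false = true
[1.1] true → true = true
[1.2.3] true AND true = true
[1.2] true OR false OR true = true
[1] true → true = true
[2.1.1.2] false OR false = false
[2.1.1] false OR false = false
[2.1.2.2.1] exactly-one(false, true) = true
[2.1.2.2] NOT true = false
[2.1.2] false OR false = false
[2.1.3.2.1] false OR false = false
[2.1.3.2] NOT false = true
[2.1.3] false AND true = false
[2.1] false OR false OR false = false
[2] NOT false = true
[root] true AND true = true
Overall: true → cleared

Cleared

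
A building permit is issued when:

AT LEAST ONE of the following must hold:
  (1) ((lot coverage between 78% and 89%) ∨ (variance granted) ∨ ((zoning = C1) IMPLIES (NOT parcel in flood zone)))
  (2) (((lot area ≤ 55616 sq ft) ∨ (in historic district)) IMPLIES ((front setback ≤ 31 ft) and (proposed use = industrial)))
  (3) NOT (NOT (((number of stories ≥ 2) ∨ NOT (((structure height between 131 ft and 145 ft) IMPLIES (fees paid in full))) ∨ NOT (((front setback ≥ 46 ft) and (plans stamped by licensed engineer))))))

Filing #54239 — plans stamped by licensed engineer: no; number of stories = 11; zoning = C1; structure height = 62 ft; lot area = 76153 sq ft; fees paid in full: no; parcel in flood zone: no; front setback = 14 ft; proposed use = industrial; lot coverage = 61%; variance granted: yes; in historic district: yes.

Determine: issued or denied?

Issued

Atomic conditions:
  lot coverage between 78% and 89%: 61 in [78, 89] is false
  variance granted: yes → true
  zoning = C1: C1 == C1 is true
  NOT parcel in flood zone: no → true
  lot area ≤ 55616 sq ft: 76153 ≤ 55616 is false
  in historic district: yes → true
  front setback ≤ 31 ft: 14 ≤ 31 is true
  proposed use = industrial: industrial == industrial is true
  number of stories ≥ 2: 11 ≥ 2 is true
  structure height between 131 ft and 145 ft: 62 in [131, 145] is false
  fees paid in full: no → false
  front setback ≥ 46 ft: 14 ≥ 46 is false
  plans stamped by licensed engineer: no → false
Combine:
[1.3] true → true = true
[1] false OR true OR true = true
[2.1] false OR true = true
[2.2] true AND true = true
[2] true → true = true
[3.1.1.2.1] false → false (antecedent false ⇒ implication holds) = true
[3.1.1.2] NOT true = false
[3.1.1.3.1] false AND false = false
[3.1.1.3] NOT false = true
[3.1.1] true OR false OR true = true
[3.1] NOT true = false
[3] NOT false = true
[root] true OR true OR true = true
Overall: true → issued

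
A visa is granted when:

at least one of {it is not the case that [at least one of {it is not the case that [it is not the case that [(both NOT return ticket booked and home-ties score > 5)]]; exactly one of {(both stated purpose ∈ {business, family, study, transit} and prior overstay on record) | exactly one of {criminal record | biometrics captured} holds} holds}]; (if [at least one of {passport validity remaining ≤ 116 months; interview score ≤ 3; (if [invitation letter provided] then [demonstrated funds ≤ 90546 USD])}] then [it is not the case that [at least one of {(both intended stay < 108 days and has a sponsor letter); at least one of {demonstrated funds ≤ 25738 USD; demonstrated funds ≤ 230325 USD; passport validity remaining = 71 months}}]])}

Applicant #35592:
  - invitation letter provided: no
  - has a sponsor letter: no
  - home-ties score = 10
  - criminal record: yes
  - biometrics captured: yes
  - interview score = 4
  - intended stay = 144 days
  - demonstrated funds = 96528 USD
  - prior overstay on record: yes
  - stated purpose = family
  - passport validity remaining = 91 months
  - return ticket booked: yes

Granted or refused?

Refused

Atomic conditions:
  NOT return ticket booked: yes → false
  home-ties score > 5: 10 > 5 is true
  stated purpose ∈ {business, family, study, transit}: family is in the set → true
  prior overstay on record: yes → true
  criminal record: yes → true
  biometrics captured: yes → true
  passport validity remaining ≤ 116 months: 91 ≤ 116 is true
  interview score ≤ 3: 4 ≤ 3 is false
  invitation letter provided: no → false
  demonstrated funds ≤ 90546 USD: 96528 ≤ 90546 is false
  intended stay < 108 days: 144 < 108 is false
  has a sponsor letter: no → false
  demonstrated funds ≤ 25738 USD: 96528 ≤ 25738 is false
  demonstrated funds ≤ 230325 USD: 96528 ≤ 230325 is true
  passport validity remaining = 71 months: 91 == 71 is false
Combine:
[1.1.1.1.1] false AND true = false
[1.1.1.1] NOT false = true
[1.1.1] NOT true = false
[1.1.2.1] true AND true = true
[1.1.2.2] exactly-one(true, true) = false
[1.1.2] exactly-one(true, false) = true
[1.1] false OR true = true
[1] NOT true = false
[2.1.3] false → false (antecedent false ⇒ implication holds) = true
[2.1] true OR false OR true = true
[2.2.1.1] false AND false = false
[2.2.1.2] false OR true OR false = true
[2.2.1] false OR true = true
[2.2] NOT true = false
[2] true → false = false
[root] false OR false = false
Overall: false → refused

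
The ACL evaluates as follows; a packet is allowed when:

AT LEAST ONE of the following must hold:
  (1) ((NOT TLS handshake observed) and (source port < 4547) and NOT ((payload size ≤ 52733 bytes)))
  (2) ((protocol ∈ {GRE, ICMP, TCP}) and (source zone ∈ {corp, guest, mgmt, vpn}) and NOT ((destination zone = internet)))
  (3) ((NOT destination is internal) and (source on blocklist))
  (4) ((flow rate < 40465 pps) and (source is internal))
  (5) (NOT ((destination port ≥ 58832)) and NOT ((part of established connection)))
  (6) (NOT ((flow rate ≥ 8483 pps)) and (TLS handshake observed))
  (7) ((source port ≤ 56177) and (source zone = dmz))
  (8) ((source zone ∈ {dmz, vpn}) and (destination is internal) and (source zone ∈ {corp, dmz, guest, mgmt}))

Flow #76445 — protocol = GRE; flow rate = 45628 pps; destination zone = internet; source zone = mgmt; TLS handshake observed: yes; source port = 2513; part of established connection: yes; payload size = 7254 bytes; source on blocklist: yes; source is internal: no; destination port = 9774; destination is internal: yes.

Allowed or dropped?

Atomic conditions:
  NOT TLS handshake observed: yes → false
  source port < 4547: 2513 < 4547 is true
  payload size ≤ 52733 bytes: 7254 ≤ 52733 is true
  protocol ∈ {GRE, ICMP, TCP}: GRE is in the set → true
  source zone ∈ {corp, guest, mgmt, vpn}: mgmt is in the set → true
  destination zone = internet: internet == internet is true
  NOT destination is internal: yes → false
  source on blocklist: yes → true
  flow rate < 40465 pps: 45628 < 40465 is false
  source is internal: no → false
  destination port ≥ 58832: 9774 ≥ 58832 is false
  part of established connection: yes → true
  flow rate ≥ 8483 pps: 45628 ≥ 8483 is true
  TLS handshake observed: yes → true
  source port ≤ 56177: 2513 ≤ 56177 is true
  source zone = dmz: mgmt == dmz is false
  source zone ∈ {dmz, vpn}: mgmt is not in the set → false
  destination is internal: yes → true
  source zone ∈ {corp, dmz, guest, mgmt}: mgmt is in the set → true
Combine:
[1.3] NOT true = false
[1] false AND true AND false = false
[2.3] NOT true = false
[2] true AND true AND false = false
[3] false AND true = false
[4] false AND false = false
[5.1] NOT false = true
[5.2] NOT true = false
[5] true AND false = false
[6.1] NOT true = false
[6] false AND true = false
[7] true AND false = false
[8] false AND true AND true = false
[root] false OR false OR false OR false OR false OR false OR false OR false = false
Overall: false → dropped

Dropped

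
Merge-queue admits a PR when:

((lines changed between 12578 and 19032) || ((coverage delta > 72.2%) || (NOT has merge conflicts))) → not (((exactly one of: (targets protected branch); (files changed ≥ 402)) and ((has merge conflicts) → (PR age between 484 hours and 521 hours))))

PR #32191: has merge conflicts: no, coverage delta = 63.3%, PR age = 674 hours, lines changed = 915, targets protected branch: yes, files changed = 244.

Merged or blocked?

Atomic conditions:
  lines changed between 12578 and 19032: 915 in [12578, 19032] is false
  coverage delta > 72.2%: 63.3 > 72.2 is false
  NOT has merge conflicts: no → true
  targets protected branch: yes → true
  files changed ≥ 402: 244 ≥ 402 is false
  has merge conflicts: no → false
  PR age between 484 hours and 521 hours: 674 in [484, 521] is false
Combine:
[1.2] false OR true = true
[1] false OR true = true
[2.1.1] exactly-one(true, false) = true
[2.1.2] false → false (antecedent false ⇒ implication holds) = true
[2.1] true AND true = true
[2] NOT true = false
[root] true → false = false
Overall: false → blocked

Blocked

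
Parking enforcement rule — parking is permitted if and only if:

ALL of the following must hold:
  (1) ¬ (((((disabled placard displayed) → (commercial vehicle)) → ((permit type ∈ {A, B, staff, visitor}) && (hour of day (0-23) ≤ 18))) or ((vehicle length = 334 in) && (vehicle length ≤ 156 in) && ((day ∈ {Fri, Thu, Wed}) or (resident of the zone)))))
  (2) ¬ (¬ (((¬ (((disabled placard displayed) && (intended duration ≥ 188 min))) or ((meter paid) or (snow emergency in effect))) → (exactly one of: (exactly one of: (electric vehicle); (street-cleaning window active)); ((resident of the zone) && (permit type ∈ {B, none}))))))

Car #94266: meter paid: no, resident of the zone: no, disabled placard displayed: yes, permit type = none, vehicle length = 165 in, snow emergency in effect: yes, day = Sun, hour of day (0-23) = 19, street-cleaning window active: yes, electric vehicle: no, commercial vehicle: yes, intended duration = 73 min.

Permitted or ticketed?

Permitted

Atomic conditions:
  disabled placard displayed: yes → true
  commercial vehicle: yes → true
  permit type ∈ {A, B, staff, visitor}: none is not in the set → false
  hour of day (0-23) ≤ 18: 19 ≤ 18 is false
  vehicle length = 334 in: 165 == 334 is false
  vehicle length ≤ 156 in: 165 ≤ 156 is false
  day ∈ {Fri, Thu, Wed}: Sun is not in the set → false
  resident of the zone: no → false
  intended duration ≥ 188 min: 73 ≥ 188 is false
  meter paid: no → false
  snow emergency in effect: yes → true
  electric vehicle: no → false
  street-cleaning window active: yes → true
  permit type ∈ {B, none}: none is in the set → true
Combine:
[1.1.1.1] true → true = true
[1.1.1.2] false AND false = false
[1.1.1] true → false = false
[1.1.2.3] false OR false = false
[1.1.2] false AND false AND false = false
[1.1] false OR false = false
[1] NOT false = true
[2.1.1.1.1.1] true AND false = false
[2.1.1.1.1] NOT false = true
[2.1.1.1.2] false OR true = true
[2.1.1.1] true OR true = true
[2.1.1.2.1] exactly-one(false, true) = true
[2.1.1.2.2] false AND true = false
[2.1.1.2] exactly-one(true, false) = true
[2.1.1] true → true = true
[2.1] NOT true = false
[2] NOT false = true
[root] true AND true = true
Overall: true → permitted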